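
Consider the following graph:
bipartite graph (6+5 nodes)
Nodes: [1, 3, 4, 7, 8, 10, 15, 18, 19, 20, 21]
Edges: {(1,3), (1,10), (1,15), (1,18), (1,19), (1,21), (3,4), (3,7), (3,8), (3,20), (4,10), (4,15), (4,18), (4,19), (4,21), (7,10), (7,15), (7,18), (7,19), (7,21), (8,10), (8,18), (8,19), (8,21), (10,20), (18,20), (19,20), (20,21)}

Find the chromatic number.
Clique number ω(G) = 2 (lower bound: χ ≥ ω).
The graph is bipartite (no odd cycle), so 2 colors suffice: χ(G) = 2.
A valid 2-coloring: color 1: [1, 4, 7, 8, 20]; color 2: [3, 10, 15, 18, 19, 21].

χ(G) = 2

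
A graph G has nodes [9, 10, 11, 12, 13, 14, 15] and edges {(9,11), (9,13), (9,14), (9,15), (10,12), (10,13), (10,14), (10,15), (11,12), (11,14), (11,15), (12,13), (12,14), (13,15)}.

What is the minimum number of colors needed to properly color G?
Clique number ω(G) = 3 (lower bound: χ ≥ ω).
Suppose a proper 3-coloring c exists. The clique [9, 11, 14] takes 3 distinct colors; by symmetry let c(9) = 1, c(11) = 2, c(14) = 3.
- Vertex 12: neighbors [11, 14] already have colors [2, 3] ⇒ c(12) = 1.
- Vertex 10: neighbors [12, 14] already have colors [1, 3] ⇒ c(10) = 2.
- Vertex 13: neighbors [9, 10] already have colors [1, 2] ⇒ c(13) = 3.
- Vertex 15: neighbors [9, 10, 13] already have colors [1, 2, 3] — all 3 colors blocked. Contradiction.
The forced assignments end in a contradiction, so G has no proper 3-coloring (χ ≥ 4).
The coloring below uses 4 colors, so χ(G) = 4.
A valid 4-coloring: color 1: [9, 10]; color 2: [13, 14]; color 3: [12, 15]; color 4: [11].

χ(G) = 4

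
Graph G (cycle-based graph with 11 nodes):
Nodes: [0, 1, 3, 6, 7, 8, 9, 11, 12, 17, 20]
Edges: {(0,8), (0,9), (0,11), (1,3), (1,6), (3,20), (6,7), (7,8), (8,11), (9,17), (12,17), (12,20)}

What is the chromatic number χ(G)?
χ(G) = 3

Clique number ω(G) = 3 (lower bound: χ ≥ ω).
The clique on [0, 8, 11] has size 3, forcing χ ≥ 3, and the coloring below uses 3 colors, so χ(G) = 3.
A valid 3-coloring: color 1: [3, 6, 8, 9, 12]; color 2: [0, 1, 7, 17, 20]; color 3: [11].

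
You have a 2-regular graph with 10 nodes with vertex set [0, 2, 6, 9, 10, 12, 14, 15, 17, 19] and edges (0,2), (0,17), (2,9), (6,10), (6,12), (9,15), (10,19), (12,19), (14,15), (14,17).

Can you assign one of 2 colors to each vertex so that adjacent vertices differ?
A valid 2-coloring: color 1: [2, 6, 15, 17, 19]; color 2: [0, 9, 10, 12, 14].
(χ(G) = 2 ≤ 2.)

Yes, G is 2-colorable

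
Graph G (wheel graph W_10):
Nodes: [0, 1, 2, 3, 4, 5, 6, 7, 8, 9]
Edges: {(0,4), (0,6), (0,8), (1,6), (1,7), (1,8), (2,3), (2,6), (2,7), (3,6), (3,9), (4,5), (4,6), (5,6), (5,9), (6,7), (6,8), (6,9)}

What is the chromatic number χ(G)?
χ(G) = 4

Clique number ω(G) = 3 (lower bound: χ ≥ ω).
Odd cycle [5, 9, 3, 2, 7, 1, 8, 0, 4] needs 3 colors (χ ≥ 3).
Vertex 6 is adjacent to every vertex of [0, 1, 2, 3, 4, 5, 7, 8, 9], which already need 3 colors among themselves, so 6 needs a new color (χ ≥ 4).
The coloring below uses 4 colors, so χ(G) = 4.
A valid 4-coloring: color 1: [6]; color 2: [0, 3, 5, 7]; color 3: [1, 2, 4, 9]; color 4: [8].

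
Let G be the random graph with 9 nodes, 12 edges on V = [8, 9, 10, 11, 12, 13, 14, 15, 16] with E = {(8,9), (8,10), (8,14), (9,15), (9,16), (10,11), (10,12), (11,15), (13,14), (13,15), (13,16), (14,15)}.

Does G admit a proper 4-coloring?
Yes, G is 4-colorable

A valid 4-coloring: color 1: [8, 12, 15, 16]; color 2: [9, 10, 13]; color 3: [11, 14].
(χ(G) = 3 ≤ 4.)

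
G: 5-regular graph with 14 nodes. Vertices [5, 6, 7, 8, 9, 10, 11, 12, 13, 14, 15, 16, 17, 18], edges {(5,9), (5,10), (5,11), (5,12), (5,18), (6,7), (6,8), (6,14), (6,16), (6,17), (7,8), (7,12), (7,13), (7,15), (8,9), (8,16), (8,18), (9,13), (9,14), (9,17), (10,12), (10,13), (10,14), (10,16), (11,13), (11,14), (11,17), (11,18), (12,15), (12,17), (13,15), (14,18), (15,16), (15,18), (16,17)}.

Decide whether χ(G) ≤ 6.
Yes, G is 6-colorable

A valid 6-coloring: color 1: [6, 9, 10, 11, 15]; color 2: [5, 8, 13, 14, 17]; color 3: [12, 16, 18]; color 4: [7].
(χ(G) = 4 ≤ 6.)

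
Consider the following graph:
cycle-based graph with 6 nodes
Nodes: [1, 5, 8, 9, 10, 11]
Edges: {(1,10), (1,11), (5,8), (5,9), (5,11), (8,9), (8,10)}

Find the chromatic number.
χ(G) = 3

Clique number ω(G) = 3 (lower bound: χ ≥ ω).
The clique on [5, 8, 9] has size 3, forcing χ ≥ 3, and the coloring below uses 3 colors, so χ(G) = 3.
A valid 3-coloring: color 1: [5, 10]; color 2: [1, 8]; color 3: [9, 11].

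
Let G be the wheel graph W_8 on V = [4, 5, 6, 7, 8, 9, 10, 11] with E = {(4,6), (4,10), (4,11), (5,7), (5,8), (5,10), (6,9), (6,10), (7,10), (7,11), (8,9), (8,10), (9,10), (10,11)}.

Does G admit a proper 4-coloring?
Yes, G is 4-colorable

A valid 4-coloring: color 1: [10]; color 2: [5, 9, 11]; color 3: [4, 7, 8]; color 4: [6].
(χ(G) = 4 ≤ 4.)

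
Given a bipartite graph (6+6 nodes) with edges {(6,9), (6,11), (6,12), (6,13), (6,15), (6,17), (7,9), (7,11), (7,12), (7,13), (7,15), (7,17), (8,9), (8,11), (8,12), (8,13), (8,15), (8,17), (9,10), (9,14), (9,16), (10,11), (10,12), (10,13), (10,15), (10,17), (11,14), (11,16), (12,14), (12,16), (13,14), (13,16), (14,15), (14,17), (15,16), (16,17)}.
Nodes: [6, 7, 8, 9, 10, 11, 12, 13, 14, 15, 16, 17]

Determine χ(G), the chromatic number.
χ(G) = 2

Clique number ω(G) = 2 (lower bound: χ ≥ ω).
The graph is bipartite (no odd cycle), so 2 colors suffice: χ(G) = 2.
A valid 2-coloring: color 1: [9, 11, 12, 13, 15, 17]; color 2: [6, 7, 8, 10, 14, 16].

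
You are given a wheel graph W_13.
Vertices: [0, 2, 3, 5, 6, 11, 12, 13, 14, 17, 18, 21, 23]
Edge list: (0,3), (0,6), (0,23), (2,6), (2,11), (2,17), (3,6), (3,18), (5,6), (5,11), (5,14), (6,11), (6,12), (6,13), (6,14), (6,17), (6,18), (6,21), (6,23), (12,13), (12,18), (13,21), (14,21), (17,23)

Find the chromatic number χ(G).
χ(G) = 3

Clique number ω(G) = 3 (lower bound: χ ≥ ω).
The clique on [0, 3, 6] has size 3, forcing χ ≥ 3, and the coloring below uses 3 colors, so χ(G) = 3.
A valid 3-coloring: color 1: [6]; color 2: [0, 11, 13, 14, 17, 18]; color 3: [2, 3, 5, 12, 21, 23].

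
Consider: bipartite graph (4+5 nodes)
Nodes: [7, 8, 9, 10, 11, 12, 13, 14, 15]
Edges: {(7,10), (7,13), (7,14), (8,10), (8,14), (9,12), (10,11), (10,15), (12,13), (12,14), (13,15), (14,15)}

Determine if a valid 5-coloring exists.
Yes, G is 5-colorable

A valid 5-coloring: color 1: [9, 10, 13, 14]; color 2: [7, 8, 11, 12, 15].
(χ(G) = 2 ≤ 5.)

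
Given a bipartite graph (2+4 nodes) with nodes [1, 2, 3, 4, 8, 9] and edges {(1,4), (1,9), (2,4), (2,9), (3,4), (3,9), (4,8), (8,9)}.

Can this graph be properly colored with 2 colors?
A valid 2-coloring: color 1: [4, 9]; color 2: [1, 2, 3, 8].
(χ(G) = 2 ≤ 2.)

Yes, G is 2-colorable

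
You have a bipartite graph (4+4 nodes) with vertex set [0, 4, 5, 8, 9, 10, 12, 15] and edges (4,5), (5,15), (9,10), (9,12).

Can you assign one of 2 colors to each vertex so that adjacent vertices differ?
A valid 2-coloring: color 1: [0, 5, 8, 9]; color 2: [4, 10, 12, 15].
(χ(G) = 2 ≤ 2.)

Yes, G is 2-colorable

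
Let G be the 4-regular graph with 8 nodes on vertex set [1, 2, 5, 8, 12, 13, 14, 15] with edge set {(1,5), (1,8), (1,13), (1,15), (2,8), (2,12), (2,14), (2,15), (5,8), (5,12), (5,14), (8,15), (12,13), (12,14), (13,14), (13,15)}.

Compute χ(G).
χ(G) = 4

Clique number ω(G) = 3 (lower bound: χ ≥ ω).
Suppose a proper 3-coloring c exists. The clique [1, 5, 8] takes 3 distinct colors; by symmetry let c(1) = 1, c(5) = 2, c(8) = 3.
- Vertex 15: neighbors [1, 8] already have colors [1, 3] ⇒ c(15) = 2.
- Vertex 2: neighbors [15, 8] already have colors [2, 3] ⇒ c(2) = 1.
- Vertex 12: neighbors [2, 5] already have colors [1, 2] ⇒ c(12) = 3.
- Vertex 13: neighbors [1, 15, 12] already have colors [1, 2, 3] — all 3 colors blocked. Contradiction.
The forced assignments end in a contradiction, so G has no proper 3-coloring (χ ≥ 4).
The coloring below uses 4 colors, so χ(G) = 4.
A valid 4-coloring: color 1: [8, 12]; color 2: [1, 2]; color 3: [14, 15]; color 4: [5, 13].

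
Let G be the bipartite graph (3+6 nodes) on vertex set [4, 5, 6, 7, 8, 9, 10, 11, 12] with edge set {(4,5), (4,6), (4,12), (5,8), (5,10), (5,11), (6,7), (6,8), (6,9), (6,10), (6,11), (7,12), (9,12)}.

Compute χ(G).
χ(G) = 2

Clique number ω(G) = 2 (lower bound: χ ≥ ω).
The graph is bipartite (no odd cycle), so 2 colors suffice: χ(G) = 2.
A valid 2-coloring: color 1: [5, 6, 12]; color 2: [4, 7, 8, 9, 10, 11].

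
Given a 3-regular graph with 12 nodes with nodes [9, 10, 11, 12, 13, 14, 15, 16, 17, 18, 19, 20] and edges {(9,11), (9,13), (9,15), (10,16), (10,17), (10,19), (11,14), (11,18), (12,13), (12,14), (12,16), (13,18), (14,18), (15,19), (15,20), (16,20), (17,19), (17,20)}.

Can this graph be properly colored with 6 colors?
A valid 6-coloring: color 1: [9, 12, 18, 19, 20]; color 2: [13, 14, 15, 16, 17]; color 3: [10, 11].
(χ(G) = 3 ≤ 6.)

Yes, G is 6-colorable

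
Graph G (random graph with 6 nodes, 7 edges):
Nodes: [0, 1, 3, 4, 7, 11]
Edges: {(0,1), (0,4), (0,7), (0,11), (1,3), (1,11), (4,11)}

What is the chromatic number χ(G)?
Clique number ω(G) = 3 (lower bound: χ ≥ ω).
The clique on [0, 1, 11] has size 3, forcing χ ≥ 3, and the coloring below uses 3 colors, so χ(G) = 3.
A valid 3-coloring: color 1: [0, 3]; color 2: [1, 4, 7]; color 3: [11].

χ(G) = 3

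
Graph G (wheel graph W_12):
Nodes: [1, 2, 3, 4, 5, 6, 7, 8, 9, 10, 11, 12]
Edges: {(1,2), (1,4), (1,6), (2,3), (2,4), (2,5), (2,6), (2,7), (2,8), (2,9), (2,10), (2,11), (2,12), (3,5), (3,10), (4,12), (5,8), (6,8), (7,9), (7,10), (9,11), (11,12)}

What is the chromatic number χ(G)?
χ(G) = 4

Clique number ω(G) = 3 (lower bound: χ ≥ ω).
Odd cycle [4, 12, 11, 9, 7, 10, 3, 5, 8, 6, 1] needs 3 colors (χ ≥ 3).
Vertex 2 is adjacent to every vertex of [1, 3, 4, 5, 6, 7, 8, 9, 10, 11, 12], which already need 3 colors among themselves, so 2 needs a new color (χ ≥ 4).
The coloring below uses 4 colors, so χ(G) = 4.
A valid 4-coloring: color 1: [2]; color 2: [3, 4, 6, 7, 11]; color 3: [1, 5, 9, 10, 12]; color 4: [8].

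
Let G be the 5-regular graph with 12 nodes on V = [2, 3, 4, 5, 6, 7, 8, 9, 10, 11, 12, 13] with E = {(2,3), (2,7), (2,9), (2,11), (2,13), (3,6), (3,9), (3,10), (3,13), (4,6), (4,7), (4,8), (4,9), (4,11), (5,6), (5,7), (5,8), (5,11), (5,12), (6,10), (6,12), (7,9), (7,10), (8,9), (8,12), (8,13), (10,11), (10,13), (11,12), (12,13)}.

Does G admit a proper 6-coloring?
Yes, G is 6-colorable

A valid 6-coloring: color 1: [2, 4, 10, 12]; color 2: [5, 9, 13]; color 3: [3, 7, 8, 11]; color 4: [6].
(χ(G) = 4 ≤ 6.)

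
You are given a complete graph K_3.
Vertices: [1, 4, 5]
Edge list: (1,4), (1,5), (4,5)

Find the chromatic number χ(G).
Clique number ω(G) = 3 (lower bound: χ ≥ ω).
The clique on [1, 4, 5] has size 3, forcing χ ≥ 3, and the coloring below uses 3 colors, so χ(G) = 3.
A valid 3-coloring: color 1: [4]; color 2: [5]; color 3: [1].

χ(G) = 3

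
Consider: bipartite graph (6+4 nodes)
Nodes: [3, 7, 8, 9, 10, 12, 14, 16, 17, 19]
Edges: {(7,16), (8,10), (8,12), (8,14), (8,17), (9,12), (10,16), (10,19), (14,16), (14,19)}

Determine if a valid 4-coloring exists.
A valid 4-coloring: color 1: [3, 8, 9, 16, 19]; color 2: [7, 10, 12, 14, 17].
(χ(G) = 2 ≤ 4.)

Yes, G is 4-colorable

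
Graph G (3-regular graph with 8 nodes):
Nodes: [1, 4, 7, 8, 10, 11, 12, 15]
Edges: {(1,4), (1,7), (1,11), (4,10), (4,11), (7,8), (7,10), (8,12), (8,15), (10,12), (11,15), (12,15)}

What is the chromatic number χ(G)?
Clique number ω(G) = 3 (lower bound: χ ≥ ω).
The clique on [1, 4, 11] has size 3, forcing χ ≥ 3, and the coloring below uses 3 colors, so χ(G) = 3.
A valid 3-coloring: color 1: [4, 7, 12]; color 2: [8, 10, 11]; color 3: [1, 15].

χ(G) = 3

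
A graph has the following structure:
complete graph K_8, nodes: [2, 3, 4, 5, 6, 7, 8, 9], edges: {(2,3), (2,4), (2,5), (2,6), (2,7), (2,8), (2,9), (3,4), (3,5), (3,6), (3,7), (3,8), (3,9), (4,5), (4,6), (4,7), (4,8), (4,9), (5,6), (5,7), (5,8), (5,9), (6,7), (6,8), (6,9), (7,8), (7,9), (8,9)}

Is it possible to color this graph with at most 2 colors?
The clique on vertices [2, 3, 4, 5, 6, 7, 8, 9] has size 8 > 2, so it alone needs 8 colors.

No, G is not 2-colorable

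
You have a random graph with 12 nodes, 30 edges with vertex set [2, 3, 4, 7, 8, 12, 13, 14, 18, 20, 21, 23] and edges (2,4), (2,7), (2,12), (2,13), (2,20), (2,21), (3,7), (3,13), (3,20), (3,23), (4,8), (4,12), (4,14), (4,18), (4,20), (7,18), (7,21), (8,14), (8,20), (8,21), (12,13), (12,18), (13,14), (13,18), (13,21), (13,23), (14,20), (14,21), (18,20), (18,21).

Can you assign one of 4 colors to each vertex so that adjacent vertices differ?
Yes, G is 4-colorable

A valid 4-coloring: color 1: [7, 8, 13]; color 2: [2, 3, 14, 18]; color 3: [12, 20, 21, 23]; color 4: [4].
(χ(G) = 4 ≤ 4.)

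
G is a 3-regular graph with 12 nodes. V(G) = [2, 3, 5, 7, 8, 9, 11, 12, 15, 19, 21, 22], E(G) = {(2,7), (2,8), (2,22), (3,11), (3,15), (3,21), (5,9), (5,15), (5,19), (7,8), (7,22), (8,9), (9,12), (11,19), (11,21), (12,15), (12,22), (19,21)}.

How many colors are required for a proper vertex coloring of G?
Clique number ω(G) = 3 (lower bound: χ ≥ ω).
The clique on [2, 7, 8] has size 3, forcing χ ≥ 3, and the coloring below uses 3 colors, so χ(G) = 3.
A valid 3-coloring: color 1: [8, 15, 21, 22]; color 2: [2, 5, 11, 12]; color 3: [3, 7, 9, 19].

χ(G) = 3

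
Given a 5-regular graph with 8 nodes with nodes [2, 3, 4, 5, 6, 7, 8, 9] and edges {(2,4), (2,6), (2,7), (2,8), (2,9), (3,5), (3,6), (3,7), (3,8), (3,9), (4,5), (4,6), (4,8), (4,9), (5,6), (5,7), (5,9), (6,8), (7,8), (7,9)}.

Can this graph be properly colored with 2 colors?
The clique on vertices [2, 4, 6, 8] has size 4 > 2, so it alone needs 4 colors.

No, G is not 2-colorable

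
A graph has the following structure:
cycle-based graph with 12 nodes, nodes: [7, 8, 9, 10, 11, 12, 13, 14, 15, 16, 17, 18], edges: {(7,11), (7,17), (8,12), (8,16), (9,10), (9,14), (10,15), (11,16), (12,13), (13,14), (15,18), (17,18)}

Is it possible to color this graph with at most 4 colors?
A valid 4-coloring: color 1: [7, 10, 12, 14, 16, 18]; color 2: [8, 9, 11, 13, 15, 17].
(χ(G) = 2 ≤ 4.)

Yes, G is 4-colorable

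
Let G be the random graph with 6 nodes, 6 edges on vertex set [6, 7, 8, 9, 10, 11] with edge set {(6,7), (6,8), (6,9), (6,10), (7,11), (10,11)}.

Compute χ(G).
Clique number ω(G) = 2 (lower bound: χ ≥ ω).
The graph is bipartite (no odd cycle), so 2 colors suffice: χ(G) = 2.
A valid 2-coloring: color 1: [6, 11]; color 2: [7, 8, 9, 10].

χ(G) = 2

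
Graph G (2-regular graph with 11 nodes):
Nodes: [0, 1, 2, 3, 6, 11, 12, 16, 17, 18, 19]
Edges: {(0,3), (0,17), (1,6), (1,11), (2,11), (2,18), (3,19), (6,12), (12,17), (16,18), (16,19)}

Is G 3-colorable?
A valid 3-coloring: color 1: [0, 1, 12, 18, 19]; color 2: [3, 6, 11, 16, 17]; color 3: [2].
(χ(G) = 3 ≤ 3.)

Yes, G is 3-colorable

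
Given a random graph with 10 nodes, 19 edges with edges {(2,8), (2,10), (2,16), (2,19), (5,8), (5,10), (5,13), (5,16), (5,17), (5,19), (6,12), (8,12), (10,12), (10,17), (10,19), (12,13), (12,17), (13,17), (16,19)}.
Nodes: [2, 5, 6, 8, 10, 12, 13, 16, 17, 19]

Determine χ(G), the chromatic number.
χ(G) = 3

Clique number ω(G) = 3 (lower bound: χ ≥ ω).
The clique on [2, 16, 19] has size 3, forcing χ ≥ 3, and the coloring below uses 3 colors, so χ(G) = 3.
A valid 3-coloring: color 1: [2, 5, 12]; color 2: [6, 8, 10, 13, 16]; color 3: [17, 19].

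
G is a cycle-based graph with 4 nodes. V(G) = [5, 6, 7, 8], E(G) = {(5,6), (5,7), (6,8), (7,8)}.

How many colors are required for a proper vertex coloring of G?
χ(G) = 2

Clique number ω(G) = 2 (lower bound: χ ≥ ω).
The graph is bipartite (no odd cycle), so 2 colors suffice: χ(G) = 2.
A valid 2-coloring: color 1: [6, 7]; color 2: [5, 8].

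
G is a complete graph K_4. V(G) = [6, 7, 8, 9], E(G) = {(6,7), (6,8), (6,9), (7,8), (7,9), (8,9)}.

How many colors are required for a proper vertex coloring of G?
χ(G) = 4

Clique number ω(G) = 4 (lower bound: χ ≥ ω).
The clique on [6, 7, 8, 9] has size 4, forcing χ ≥ 4, and the coloring below uses 4 colors, so χ(G) = 4.
A valid 4-coloring: color 1: [8]; color 2: [7]; color 3: [9]; color 4: [6].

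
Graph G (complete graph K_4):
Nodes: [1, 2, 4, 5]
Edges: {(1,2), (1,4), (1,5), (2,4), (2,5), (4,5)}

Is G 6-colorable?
Yes, G is 6-colorable

A valid 6-coloring: color 1: [5]; color 2: [4]; color 3: [1]; color 4: [2].
(χ(G) = 4 ≤ 6.)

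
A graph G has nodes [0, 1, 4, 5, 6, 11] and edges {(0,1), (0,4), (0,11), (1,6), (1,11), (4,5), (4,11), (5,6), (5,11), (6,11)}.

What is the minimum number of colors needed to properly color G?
χ(G) = 4

Clique number ω(G) = 3 (lower bound: χ ≥ ω).
Odd cycle [0, 4, 5, 6, 1] needs 3 colors (χ ≥ 3).
Vertex 11 is adjacent to every vertex of [0, 1, 4, 5, 6], which already need 3 colors among themselves, so 11 needs a new color (χ ≥ 4).
The coloring below uses 4 colors, so χ(G) = 4.
A valid 4-coloring: color 1: [11]; color 2: [0, 6]; color 3: [1, 4]; color 4: [5].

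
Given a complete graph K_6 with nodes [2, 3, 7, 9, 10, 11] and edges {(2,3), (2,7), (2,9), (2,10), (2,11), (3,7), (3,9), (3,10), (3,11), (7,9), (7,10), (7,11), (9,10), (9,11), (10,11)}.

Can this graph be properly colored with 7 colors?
A valid 7-coloring: color 1: [11]; color 2: [10]; color 3: [3]; color 4: [9]; color 5: [2]; color 6: [7].
(χ(G) = 6 ≤ 7.)

Yes, G is 7-colorable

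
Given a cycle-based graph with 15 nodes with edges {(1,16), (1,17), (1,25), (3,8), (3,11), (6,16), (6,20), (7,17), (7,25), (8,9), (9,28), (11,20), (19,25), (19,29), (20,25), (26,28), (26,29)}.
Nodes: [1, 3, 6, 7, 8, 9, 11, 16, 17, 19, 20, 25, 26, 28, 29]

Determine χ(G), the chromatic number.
χ(G) = 3

Clique number ω(G) = 2 (lower bound: χ ≥ ω).
Odd cycle [20, 6, 16, 1, 17, 7, 25] needs 3 colors (χ ≥ 3).
The coloring below uses 3 colors, so χ(G) = 3.
A valid 3-coloring: color 1: [6, 8, 11, 17, 25, 28, 29]; color 2: [1, 3, 7, 9, 19, 20, 26]; color 3: [16].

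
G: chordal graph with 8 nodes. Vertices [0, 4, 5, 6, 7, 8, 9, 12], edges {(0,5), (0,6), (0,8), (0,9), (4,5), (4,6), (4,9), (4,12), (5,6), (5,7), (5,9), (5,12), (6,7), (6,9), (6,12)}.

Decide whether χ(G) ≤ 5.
Yes, G is 5-colorable

A valid 5-coloring: color 1: [5, 8]; color 2: [6]; color 3: [0, 4, 7]; color 4: [9, 12].
(χ(G) = 4 ≤ 5.)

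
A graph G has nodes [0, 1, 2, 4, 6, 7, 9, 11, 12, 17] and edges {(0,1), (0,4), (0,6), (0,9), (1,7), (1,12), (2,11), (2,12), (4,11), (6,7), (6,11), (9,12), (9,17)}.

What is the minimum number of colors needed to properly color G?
χ(G) = 2

Clique number ω(G) = 2 (lower bound: χ ≥ ω).
The graph is bipartite (no odd cycle), so 2 colors suffice: χ(G) = 2.
A valid 2-coloring: color 1: [0, 7, 11, 12, 17]; color 2: [1, 2, 4, 6, 9].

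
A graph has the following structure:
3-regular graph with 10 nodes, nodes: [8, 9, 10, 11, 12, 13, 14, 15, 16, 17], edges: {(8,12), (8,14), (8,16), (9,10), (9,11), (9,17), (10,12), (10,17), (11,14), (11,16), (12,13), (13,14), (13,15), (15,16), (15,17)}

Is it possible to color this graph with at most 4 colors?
A valid 4-coloring: color 1: [8, 11, 13, 17]; color 2: [9, 12, 14, 16]; color 3: [10, 15].
(χ(G) = 3 ≤ 4.)

Yes, G is 4-colorable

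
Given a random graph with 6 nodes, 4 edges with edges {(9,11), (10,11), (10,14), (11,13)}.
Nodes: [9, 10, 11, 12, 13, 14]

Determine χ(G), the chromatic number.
χ(G) = 2

Clique number ω(G) = 2 (lower bound: χ ≥ ω).
The graph is bipartite (no odd cycle), so 2 colors suffice: χ(G) = 2.
A valid 2-coloring: color 1: [11, 12, 14]; color 2: [9, 10, 13].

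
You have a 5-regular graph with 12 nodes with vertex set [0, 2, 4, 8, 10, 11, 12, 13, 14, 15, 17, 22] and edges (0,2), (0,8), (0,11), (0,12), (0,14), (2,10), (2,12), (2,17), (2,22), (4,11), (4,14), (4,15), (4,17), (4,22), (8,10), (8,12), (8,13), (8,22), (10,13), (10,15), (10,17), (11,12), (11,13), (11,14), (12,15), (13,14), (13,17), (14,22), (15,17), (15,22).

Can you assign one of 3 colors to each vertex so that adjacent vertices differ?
Suppose a proper 3-coloring c exists. The clique [0, 2, 12] takes 3 distinct colors; by symmetry let c(0) = 1, c(2) = 2, c(12) = 3.
- Vertex 8: neighbors [0, 12] already have colors [1, 3] ⇒ c(8) = 2.
- Vertex 11: neighbors [0, 12] already have colors [1, 3] ⇒ c(11) = 2.
- Vertex 14: neighbors [0, 11] already have colors [1, 2] ⇒ c(14) = 3.
- Vertex 4: neighbors [11, 14] already have colors [2, 3] ⇒ c(4) = 1.
- Vertex 22: neighbors [4, 2, 14] already have colors [1, 2, 3] — all 3 colors blocked. Contradiction.
The forced assignments end in a contradiction, so G has no proper 3-coloring (χ ≥ 4).

No, G is not 3-colorable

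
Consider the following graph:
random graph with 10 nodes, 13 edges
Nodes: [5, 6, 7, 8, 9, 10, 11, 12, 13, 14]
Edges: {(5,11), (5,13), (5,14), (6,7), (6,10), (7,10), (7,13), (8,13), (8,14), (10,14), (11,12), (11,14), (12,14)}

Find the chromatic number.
χ(G) = 3

Clique number ω(G) = 3 (lower bound: χ ≥ ω).
The clique on [6, 7, 10] has size 3, forcing χ ≥ 3, and the coloring below uses 3 colors, so χ(G) = 3.
A valid 3-coloring: color 1: [7, 9, 14]; color 2: [10, 11, 13]; color 3: [5, 6, 8, 12].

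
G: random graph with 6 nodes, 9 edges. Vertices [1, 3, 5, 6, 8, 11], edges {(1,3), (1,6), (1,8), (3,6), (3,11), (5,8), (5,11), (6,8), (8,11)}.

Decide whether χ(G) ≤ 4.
A valid 4-coloring: color 1: [3, 8]; color 2: [1, 5]; color 3: [6, 11].
(χ(G) = 3 ≤ 4.)

Yes, G is 4-colorable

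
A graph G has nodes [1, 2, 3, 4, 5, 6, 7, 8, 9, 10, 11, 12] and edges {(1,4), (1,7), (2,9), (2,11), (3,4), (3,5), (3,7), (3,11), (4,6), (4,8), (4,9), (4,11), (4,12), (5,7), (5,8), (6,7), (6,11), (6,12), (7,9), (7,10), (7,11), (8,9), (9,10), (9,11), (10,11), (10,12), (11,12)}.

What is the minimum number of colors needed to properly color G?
χ(G) = 4

Clique number ω(G) = 4 (lower bound: χ ≥ ω).
The clique on [7, 9, 10, 11] has size 4, forcing χ ≥ 4, and the coloring below uses 4 colors, so χ(G) = 4.
A valid 4-coloring: color 1: [1, 8, 11]; color 2: [2, 4, 7]; color 3: [3, 9, 12]; color 4: [5, 6, 10].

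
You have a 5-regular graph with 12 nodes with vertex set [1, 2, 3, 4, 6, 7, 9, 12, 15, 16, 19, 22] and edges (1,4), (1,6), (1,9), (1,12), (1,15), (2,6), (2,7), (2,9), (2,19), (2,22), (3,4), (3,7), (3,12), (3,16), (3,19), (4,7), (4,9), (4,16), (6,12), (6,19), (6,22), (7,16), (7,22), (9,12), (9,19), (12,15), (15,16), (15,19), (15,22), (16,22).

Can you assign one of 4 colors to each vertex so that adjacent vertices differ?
A valid 4-coloring: color 1: [12, 16, 19]; color 2: [1, 3, 22]; color 3: [6, 7, 9, 15]; color 4: [2, 4].
(χ(G) = 4 ≤ 4.)

Yes, G is 4-colorable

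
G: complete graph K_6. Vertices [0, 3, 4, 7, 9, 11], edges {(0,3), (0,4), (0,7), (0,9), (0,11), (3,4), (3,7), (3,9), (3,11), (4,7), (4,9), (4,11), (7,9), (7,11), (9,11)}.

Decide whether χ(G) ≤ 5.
No, G is not 5-colorable

The clique on vertices [0, 3, 4, 7, 9, 11] has size 6 > 5, so it alone needs 6 colors.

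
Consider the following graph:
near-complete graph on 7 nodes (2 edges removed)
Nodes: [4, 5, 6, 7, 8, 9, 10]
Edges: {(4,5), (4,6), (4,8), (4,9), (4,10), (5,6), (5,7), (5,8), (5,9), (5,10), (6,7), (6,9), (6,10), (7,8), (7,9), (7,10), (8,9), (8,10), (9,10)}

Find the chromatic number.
χ(G) = 5

Clique number ω(G) = 5 (lower bound: χ ≥ ω).
The clique on [4, 5, 8, 9, 10] has size 5, forcing χ ≥ 5, and the coloring below uses 5 colors, so χ(G) = 5.
A valid 5-coloring: color 1: [9]; color 2: [10]; color 3: [5]; color 4: [4, 7]; color 5: [6, 8].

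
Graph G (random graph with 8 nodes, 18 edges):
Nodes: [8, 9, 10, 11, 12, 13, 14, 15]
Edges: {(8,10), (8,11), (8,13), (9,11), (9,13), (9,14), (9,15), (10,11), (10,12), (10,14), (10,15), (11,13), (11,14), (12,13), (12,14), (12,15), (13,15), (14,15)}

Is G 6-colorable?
Yes, G is 6-colorable

A valid 6-coloring: color 1: [10, 13]; color 2: [11, 15]; color 3: [8, 14]; color 4: [9, 12].
(χ(G) = 4 ≤ 6.)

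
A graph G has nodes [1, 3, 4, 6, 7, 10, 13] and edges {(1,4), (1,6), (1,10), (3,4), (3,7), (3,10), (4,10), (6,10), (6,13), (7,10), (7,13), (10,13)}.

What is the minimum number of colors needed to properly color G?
Clique number ω(G) = 3 (lower bound: χ ≥ ω).
The clique on [1, 4, 10] has size 3, forcing χ ≥ 3, and the coloring below uses 3 colors, so χ(G) = 3.
A valid 3-coloring: color 1: [10]; color 2: [1, 3, 13]; color 3: [4, 6, 7].

χ(G) = 3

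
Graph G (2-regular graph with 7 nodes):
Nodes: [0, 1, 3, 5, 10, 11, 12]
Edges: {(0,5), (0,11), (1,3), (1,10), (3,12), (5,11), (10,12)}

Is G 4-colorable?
A valid 4-coloring: color 1: [1, 11, 12]; color 2: [0, 3, 10]; color 3: [5].
(χ(G) = 3 ≤ 4.)

Yes, G is 4-colorable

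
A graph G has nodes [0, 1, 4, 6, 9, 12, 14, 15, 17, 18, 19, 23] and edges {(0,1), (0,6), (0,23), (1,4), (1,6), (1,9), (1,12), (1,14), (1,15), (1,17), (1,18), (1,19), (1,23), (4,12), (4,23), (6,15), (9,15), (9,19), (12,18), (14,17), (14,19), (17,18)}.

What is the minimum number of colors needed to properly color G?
Clique number ω(G) = 3 (lower bound: χ ≥ ω).
Odd cycle [19, 9, 15, 6, 0, 23, 4, 12, 18, 17, 14] needs 3 colors (χ ≥ 3).
Vertex 1 is adjacent to every vertex of [0, 4, 6, 9, 12, 14, 15, 17, 18, 19, 23], which already need 3 colors among themselves, so 1 needs a new color (χ ≥ 4).
The coloring below uses 4 colors, so χ(G) = 4.
A valid 4-coloring: color 1: [1]; color 2: [0, 4, 15, 17, 19]; color 3: [6, 9, 12, 14, 23]; color 4: [18].

χ(G) = 4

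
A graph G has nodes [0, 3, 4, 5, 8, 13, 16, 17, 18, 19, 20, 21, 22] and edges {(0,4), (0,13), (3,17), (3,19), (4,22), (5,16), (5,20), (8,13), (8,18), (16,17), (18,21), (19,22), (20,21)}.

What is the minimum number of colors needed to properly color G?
χ(G) = 3

Clique number ω(G) = 2 (lower bound: χ ≥ ω).
Odd cycle [17, 3, 19, 22, 4, 0, 13, 8, 18, 21, 20, 5, 16] needs 3 colors (χ ≥ 3).
The coloring below uses 3 colors, so χ(G) = 3.
A valid 3-coloring: color 1: [4, 5, 13, 17, 18, 19]; color 2: [0, 3, 8, 16, 21, 22]; color 3: [20].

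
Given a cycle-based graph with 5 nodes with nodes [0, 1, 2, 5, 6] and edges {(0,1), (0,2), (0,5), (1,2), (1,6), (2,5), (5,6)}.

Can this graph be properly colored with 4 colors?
A valid 4-coloring: color 1: [1, 5]; color 2: [0, 6]; color 3: [2].
(χ(G) = 3 ≤ 4.)

Yes, G is 4-colorable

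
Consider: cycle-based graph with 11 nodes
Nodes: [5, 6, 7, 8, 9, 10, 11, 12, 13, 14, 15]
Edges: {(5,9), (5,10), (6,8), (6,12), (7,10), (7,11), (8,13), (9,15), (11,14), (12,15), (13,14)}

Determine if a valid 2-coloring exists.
No, G is not 2-colorable

Odd cycle [9, 15, 12, 6, 8, 13, 14, 11, 7, 10, 5] needs 3 colors (χ ≥ 3).
Hence χ(G) ≥ 3 > 2, so no proper 2-coloring exists.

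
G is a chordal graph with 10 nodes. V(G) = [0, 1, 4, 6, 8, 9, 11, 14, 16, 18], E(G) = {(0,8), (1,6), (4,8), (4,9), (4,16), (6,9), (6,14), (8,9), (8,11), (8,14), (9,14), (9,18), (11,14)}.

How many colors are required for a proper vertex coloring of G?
Clique number ω(G) = 3 (lower bound: χ ≥ ω).
The clique on [6, 9, 14] has size 3, forcing χ ≥ 3, and the coloring below uses 3 colors, so χ(G) = 3.
A valid 3-coloring: color 1: [0, 1, 9, 11, 16]; color 2: [6, 8, 18]; color 3: [4, 14].

χ(G) = 3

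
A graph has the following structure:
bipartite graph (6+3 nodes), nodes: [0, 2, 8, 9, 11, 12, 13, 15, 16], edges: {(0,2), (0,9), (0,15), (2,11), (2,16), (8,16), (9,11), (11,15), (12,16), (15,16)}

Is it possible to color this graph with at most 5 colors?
Yes, G is 5-colorable

A valid 5-coloring: color 1: [0, 11, 13, 16]; color 2: [2, 8, 9, 12, 15].
(χ(G) = 2 ≤ 5.)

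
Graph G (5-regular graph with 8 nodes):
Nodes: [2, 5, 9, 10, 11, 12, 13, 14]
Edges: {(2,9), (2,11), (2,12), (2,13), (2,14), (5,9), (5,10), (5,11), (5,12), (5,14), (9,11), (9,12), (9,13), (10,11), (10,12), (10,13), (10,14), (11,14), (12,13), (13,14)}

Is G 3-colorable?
The clique on vertices [2, 9, 12, 13] has size 4 > 3, so it alone needs 4 colors.

No, G is not 3-colorable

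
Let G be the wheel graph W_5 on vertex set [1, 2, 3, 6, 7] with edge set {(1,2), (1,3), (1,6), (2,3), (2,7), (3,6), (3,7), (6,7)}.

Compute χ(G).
χ(G) = 3

Clique number ω(G) = 3 (lower bound: χ ≥ ω).
The clique on [1, 2, 3] has size 3, forcing χ ≥ 3, and the coloring below uses 3 colors, so χ(G) = 3.
A valid 3-coloring: color 1: [3]; color 2: [2, 6]; color 3: [1, 7].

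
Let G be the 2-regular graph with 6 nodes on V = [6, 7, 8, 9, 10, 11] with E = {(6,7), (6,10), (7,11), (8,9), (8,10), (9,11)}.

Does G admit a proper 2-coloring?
A valid 2-coloring: color 1: [7, 9, 10]; color 2: [6, 8, 11].
(χ(G) = 2 ≤ 2.)

Yes, G is 2-colorable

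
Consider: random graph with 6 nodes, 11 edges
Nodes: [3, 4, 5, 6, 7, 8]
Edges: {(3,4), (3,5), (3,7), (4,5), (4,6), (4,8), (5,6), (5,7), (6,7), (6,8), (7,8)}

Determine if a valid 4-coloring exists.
A valid 4-coloring: color 1: [4, 7]; color 2: [5, 8]; color 3: [3, 6].
(χ(G) = 3 ≤ 4.)

Yes, G is 4-colorable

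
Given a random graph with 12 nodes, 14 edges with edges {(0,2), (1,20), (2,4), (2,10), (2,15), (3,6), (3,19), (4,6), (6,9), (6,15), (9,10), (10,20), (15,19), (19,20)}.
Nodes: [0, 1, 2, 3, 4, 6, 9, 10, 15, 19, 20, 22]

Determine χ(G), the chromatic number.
χ(G) = 3

Clique number ω(G) = 2 (lower bound: χ ≥ ω).
Odd cycle [2, 10, 9, 6, 4] needs 3 colors (χ ≥ 3).
The coloring below uses 3 colors, so χ(G) = 3.
A valid 3-coloring: color 1: [1, 2, 6, 19, 22]; color 2: [0, 3, 4, 9, 15, 20]; color 3: [10].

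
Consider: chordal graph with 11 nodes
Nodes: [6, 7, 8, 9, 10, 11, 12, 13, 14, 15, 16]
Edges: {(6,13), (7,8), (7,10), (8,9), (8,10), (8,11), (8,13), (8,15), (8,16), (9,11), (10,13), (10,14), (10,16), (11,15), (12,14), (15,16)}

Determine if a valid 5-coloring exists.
A valid 5-coloring: color 1: [6, 8, 14]; color 2: [9, 10, 12, 15]; color 3: [7, 11, 13, 16].
(χ(G) = 3 ≤ 5.)

Yes, G is 5-colorable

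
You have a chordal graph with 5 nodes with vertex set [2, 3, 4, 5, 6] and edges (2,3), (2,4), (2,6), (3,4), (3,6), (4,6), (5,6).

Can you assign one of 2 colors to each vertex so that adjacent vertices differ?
No, G is not 2-colorable

The clique on vertices [2, 3, 4, 6] has size 4 > 2, so it alone needs 4 colors.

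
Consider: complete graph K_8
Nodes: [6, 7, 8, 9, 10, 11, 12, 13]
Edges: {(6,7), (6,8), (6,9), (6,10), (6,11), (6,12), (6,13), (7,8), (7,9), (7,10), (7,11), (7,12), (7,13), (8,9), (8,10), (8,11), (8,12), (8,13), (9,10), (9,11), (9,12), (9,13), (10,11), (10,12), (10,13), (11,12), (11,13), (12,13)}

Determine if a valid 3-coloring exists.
The clique on vertices [6, 7, 8, 9, 10, 11, 12, 13] has size 8 > 3, so it alone needs 8 colors.

No, G is not 3-colorable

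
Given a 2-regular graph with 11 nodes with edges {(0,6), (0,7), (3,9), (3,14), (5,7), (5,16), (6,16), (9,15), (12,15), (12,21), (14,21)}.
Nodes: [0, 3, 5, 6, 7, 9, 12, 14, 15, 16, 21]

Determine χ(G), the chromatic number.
χ(G) = 3

Clique number ω(G) = 2 (lower bound: χ ≥ ω).
Odd cycle [7, 0, 6, 16, 5] needs 3 colors (χ ≥ 3).
The coloring below uses 3 colors, so χ(G) = 3.
A valid 3-coloring: color 1: [0, 3, 15, 16, 21]; color 2: [6, 7, 9, 12, 14]; color 3: [5].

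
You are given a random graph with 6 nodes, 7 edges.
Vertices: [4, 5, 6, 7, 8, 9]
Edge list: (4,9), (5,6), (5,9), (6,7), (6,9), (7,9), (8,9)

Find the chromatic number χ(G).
χ(G) = 3

Clique number ω(G) = 3 (lower bound: χ ≥ ω).
The clique on [5, 6, 9] has size 3, forcing χ ≥ 3, and the coloring below uses 3 colors, so χ(G) = 3.
A valid 3-coloring: color 1: [9]; color 2: [4, 6, 8]; color 3: [5, 7].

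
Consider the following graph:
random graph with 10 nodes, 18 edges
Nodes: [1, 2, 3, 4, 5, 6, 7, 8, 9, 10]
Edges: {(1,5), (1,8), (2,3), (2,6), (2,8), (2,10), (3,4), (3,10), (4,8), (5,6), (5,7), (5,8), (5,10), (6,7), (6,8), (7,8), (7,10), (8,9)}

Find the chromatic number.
χ(G) = 4

Clique number ω(G) = 4 (lower bound: χ ≥ ω).
The clique on [5, 6, 7, 8] has size 4, forcing χ ≥ 4, and the coloring below uses 4 colors, so χ(G) = 4.
A valid 4-coloring: color 1: [8, 10]; color 2: [2, 4, 5, 9]; color 3: [1, 3, 7]; color 4: [6].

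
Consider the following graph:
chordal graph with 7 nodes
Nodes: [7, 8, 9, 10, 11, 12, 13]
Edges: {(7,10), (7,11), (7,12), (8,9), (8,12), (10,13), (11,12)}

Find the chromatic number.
Clique number ω(G) = 3 (lower bound: χ ≥ ω).
The clique on [7, 11, 12] has size 3, forcing χ ≥ 3, and the coloring below uses 3 colors, so χ(G) = 3.
A valid 3-coloring: color 1: [7, 8, 13]; color 2: [9, 10, 12]; color 3: [11].

χ(G) = 3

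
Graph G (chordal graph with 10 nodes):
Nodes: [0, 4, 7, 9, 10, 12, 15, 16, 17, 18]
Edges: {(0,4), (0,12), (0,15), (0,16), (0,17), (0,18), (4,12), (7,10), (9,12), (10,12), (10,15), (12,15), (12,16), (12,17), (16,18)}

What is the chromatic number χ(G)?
Clique number ω(G) = 3 (lower bound: χ ≥ ω).
The clique on [0, 16, 18] has size 3, forcing χ ≥ 3, and the coloring below uses 3 colors, so χ(G) = 3.
A valid 3-coloring: color 1: [7, 12, 18]; color 2: [0, 9, 10]; color 3: [4, 15, 16, 17].

χ(G) = 3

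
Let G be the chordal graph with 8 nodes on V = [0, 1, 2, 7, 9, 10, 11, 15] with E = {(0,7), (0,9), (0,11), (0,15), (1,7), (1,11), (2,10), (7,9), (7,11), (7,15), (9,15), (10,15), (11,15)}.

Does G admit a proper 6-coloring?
A valid 6-coloring: color 1: [1, 2, 15]; color 2: [7, 10]; color 3: [0]; color 4: [9, 11].
(χ(G) = 4 ≤ 6.)

Yes, G is 6-colorable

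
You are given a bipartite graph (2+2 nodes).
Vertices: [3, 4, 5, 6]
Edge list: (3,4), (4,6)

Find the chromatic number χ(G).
χ(G) = 2

Clique number ω(G) = 2 (lower bound: χ ≥ ω).
The graph is bipartite (no odd cycle), so 2 colors suffice: χ(G) = 2.
A valid 2-coloring: color 1: [4, 5]; color 2: [3, 6].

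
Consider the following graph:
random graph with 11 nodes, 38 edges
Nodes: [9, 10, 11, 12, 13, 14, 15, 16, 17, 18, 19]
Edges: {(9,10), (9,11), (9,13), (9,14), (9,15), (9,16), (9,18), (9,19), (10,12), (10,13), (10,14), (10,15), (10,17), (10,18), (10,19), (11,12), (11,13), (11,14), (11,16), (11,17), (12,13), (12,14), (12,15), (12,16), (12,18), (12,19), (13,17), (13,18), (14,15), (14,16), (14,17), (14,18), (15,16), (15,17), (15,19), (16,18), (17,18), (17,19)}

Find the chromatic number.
Clique number ω(G) = 4 (lower bound: χ ≥ ω).
The clique on [9, 14, 16, 18] has size 4, forcing χ ≥ 4, and the coloring below uses 4 colors, so χ(G) = 4.
A valid 4-coloring: color 1: [9, 12, 17]; color 2: [10, 16]; color 3: [13, 14, 19]; color 4: [11, 15, 18].

χ(G) = 4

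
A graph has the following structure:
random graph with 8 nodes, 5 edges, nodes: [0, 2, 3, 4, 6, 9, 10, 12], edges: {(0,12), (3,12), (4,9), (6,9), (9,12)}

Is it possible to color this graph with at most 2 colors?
A valid 2-coloring: color 1: [2, 4, 6, 10, 12]; color 2: [0, 3, 9].
(χ(G) = 2 ≤ 2.)

Yes, G is 2-colorable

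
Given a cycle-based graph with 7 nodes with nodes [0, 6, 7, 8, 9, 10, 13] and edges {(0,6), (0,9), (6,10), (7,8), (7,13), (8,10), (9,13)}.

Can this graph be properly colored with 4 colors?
A valid 4-coloring: color 1: [6, 8, 9]; color 2: [0, 7, 10]; color 3: [13].
(χ(G) = 3 ≤ 4.)

Yes, G is 4-colorable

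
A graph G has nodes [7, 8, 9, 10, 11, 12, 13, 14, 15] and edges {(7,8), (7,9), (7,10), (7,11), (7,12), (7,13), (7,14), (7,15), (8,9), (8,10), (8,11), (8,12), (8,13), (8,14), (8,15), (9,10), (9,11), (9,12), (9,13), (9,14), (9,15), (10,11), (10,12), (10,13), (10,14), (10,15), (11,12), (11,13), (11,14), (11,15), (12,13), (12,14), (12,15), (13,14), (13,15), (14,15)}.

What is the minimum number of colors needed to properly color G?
Clique number ω(G) = 9 (lower bound: χ ≥ ω).
The clique on [7, 8, 9, 10, 11, 12, 13, 14, 15] has size 9, forcing χ ≥ 9, and the coloring below uses 9 colors, so χ(G) = 9.
A valid 9-coloring: color 1: [15]; color 2: [7]; color 3: [12]; color 4: [14]; color 5: [11]; color 6: [9]; color 7: [13]; color 8: [8]; color 9: [10].

χ(G) = 9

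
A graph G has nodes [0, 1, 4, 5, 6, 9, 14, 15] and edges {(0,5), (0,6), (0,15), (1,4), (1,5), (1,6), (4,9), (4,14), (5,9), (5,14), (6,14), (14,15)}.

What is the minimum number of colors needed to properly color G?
χ(G) = 2

Clique number ω(G) = 2 (lower bound: χ ≥ ω).
The graph is bipartite (no odd cycle), so 2 colors suffice: χ(G) = 2.
A valid 2-coloring: color 1: [4, 5, 6, 15]; color 2: [0, 1, 9, 14].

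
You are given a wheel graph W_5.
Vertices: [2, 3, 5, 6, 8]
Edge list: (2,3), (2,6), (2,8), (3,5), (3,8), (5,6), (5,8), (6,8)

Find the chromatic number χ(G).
Clique number ω(G) = 3 (lower bound: χ ≥ ω).
The clique on [2, 3, 8] has size 3, forcing χ ≥ 3, and the coloring below uses 3 colors, so χ(G) = 3.
A valid 3-coloring: color 1: [8]; color 2: [3, 6]; color 3: [2, 5].

χ(G) = 3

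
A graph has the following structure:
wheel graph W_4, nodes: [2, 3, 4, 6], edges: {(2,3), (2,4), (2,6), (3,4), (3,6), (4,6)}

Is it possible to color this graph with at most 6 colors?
Yes, G is 6-colorable

A valid 6-coloring: color 1: [4]; color 2: [2]; color 3: [6]; color 4: [3].
(χ(G) = 4 ≤ 6.)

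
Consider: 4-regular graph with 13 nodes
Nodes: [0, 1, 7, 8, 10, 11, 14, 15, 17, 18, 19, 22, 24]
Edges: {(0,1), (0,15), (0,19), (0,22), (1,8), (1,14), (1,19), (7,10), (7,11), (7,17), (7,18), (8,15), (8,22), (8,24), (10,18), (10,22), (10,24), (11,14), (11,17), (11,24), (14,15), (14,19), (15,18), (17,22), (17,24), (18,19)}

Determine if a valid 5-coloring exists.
A valid 5-coloring: color 1: [0, 8, 14, 17, 18]; color 2: [1, 10, 11, 15]; color 3: [7, 19, 22, 24].
(χ(G) = 3 ≤ 5.)

Yes, G is 5-colorable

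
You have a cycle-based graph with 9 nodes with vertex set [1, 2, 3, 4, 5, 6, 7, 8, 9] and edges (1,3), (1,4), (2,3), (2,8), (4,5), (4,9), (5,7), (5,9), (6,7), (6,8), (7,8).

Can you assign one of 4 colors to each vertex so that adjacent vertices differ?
A valid 4-coloring: color 1: [1, 5, 8]; color 2: [3, 4, 7]; color 3: [2, 6, 9].
(χ(G) = 3 ≤ 4.)

Yes, G is 4-colorable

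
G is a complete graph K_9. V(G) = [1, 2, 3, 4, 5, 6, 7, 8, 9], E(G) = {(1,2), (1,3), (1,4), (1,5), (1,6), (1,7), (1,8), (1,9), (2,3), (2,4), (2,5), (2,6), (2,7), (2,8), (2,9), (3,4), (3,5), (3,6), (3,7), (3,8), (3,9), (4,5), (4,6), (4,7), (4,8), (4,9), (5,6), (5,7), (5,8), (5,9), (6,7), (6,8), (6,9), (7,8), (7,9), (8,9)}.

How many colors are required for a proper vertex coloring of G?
χ(G) = 9

Clique number ω(G) = 9 (lower bound: χ ≥ ω).
The clique on [1, 2, 3, 4, 5, 6, 7, 8, 9] has size 9, forcing χ ≥ 9, and the coloring below uses 9 colors, so χ(G) = 9.
A valid 9-coloring: color 1: [2]; color 2: [5]; color 3: [1]; color 4: [4]; color 5: [3]; color 6: [8]; color 7: [7]; color 8: [9]; color 9: [6].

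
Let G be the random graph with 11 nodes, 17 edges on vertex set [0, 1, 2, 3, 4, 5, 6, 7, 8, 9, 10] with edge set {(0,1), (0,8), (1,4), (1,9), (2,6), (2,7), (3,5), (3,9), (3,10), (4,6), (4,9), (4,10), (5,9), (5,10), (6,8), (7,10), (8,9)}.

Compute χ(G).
Clique number ω(G) = 3 (lower bound: χ ≥ ω).
The clique on [1, 4, 9] has size 3, forcing χ ≥ 3, and the coloring below uses 3 colors, so χ(G) = 3.
A valid 3-coloring: color 1: [0, 6, 9, 10]; color 2: [2, 3, 4, 8]; color 3: [1, 5, 7].

χ(G) = 3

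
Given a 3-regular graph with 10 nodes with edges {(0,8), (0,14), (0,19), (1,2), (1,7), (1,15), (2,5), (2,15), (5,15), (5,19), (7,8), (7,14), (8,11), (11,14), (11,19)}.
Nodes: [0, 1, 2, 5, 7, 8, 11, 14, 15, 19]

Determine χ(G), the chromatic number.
Clique number ω(G) = 3 (lower bound: χ ≥ ω).
The clique on [1, 2, 15] has size 3, forcing χ ≥ 3, and the coloring below uses 3 colors, so χ(G) = 3.
A valid 3-coloring: color 1: [2, 8, 14, 19]; color 2: [0, 1, 5, 11]; color 3: [7, 15].

χ(G) = 3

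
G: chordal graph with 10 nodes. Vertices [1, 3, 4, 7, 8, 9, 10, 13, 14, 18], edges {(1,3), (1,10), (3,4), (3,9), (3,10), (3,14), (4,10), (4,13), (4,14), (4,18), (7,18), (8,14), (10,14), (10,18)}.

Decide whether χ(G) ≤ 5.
Yes, G is 5-colorable

A valid 5-coloring: color 1: [7, 8, 9, 10, 13]; color 2: [3, 18]; color 3: [1, 4]; color 4: [14].
(χ(G) = 4 ≤ 5.)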